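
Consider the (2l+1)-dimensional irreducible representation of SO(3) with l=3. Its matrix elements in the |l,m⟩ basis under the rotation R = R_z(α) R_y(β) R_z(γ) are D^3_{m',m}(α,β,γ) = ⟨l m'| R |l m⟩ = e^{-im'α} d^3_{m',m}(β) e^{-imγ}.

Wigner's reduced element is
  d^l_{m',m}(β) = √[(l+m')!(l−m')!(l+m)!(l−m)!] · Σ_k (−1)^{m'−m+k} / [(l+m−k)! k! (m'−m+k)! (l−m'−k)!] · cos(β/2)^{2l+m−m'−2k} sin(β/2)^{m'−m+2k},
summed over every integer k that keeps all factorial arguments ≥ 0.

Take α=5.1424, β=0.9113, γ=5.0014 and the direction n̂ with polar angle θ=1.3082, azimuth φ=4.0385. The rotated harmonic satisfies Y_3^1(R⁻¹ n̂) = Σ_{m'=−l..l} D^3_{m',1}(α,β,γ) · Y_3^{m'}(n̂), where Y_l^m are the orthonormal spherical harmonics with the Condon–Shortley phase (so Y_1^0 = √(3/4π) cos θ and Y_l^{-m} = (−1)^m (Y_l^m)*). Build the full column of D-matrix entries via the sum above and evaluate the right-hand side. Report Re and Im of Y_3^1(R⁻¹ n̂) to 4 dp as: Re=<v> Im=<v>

Need the full column D^3_{m',1} for m'=−3..3 at α=5.1424, β=0.9113, γ=5.0014.
cos(β/2)=0.897975, sin(β/2)=0.440046
d^3_{-3,1}: single k=4 term ⇒ +0.117103;  D = -0.063170-0.098603i
d^3_{-2,1}: k∈[3..4] ⇒ +0.390227 -0.046855 = +0.343372;  D = +0.185587-0.288898i
d^3_{-1,1}: k∈[2..4] ⇒ +0.755449 -0.241886 +0.007261 = +0.520823;  D = +0.515654+0.073193i
d^3_{0,1}: k∈[1..3] ⇒ +0.890042 -0.641209 +0.051327 = +0.300160;  D = +0.085547+0.287711i
d^3_{1,1}: k∈[0..2] ⇒ +0.524307 -1.007265 +0.181415 = -0.301543;  D = +0.226896-0.198611i
d^3_{2,1}: k∈[0..1] ⇒ -0.812493 +0.390227 = -0.422266;  D = +0.385262+0.172863i
d^3_{3,1}: single k=0 term ⇒ +0.487640;  D = -0.004022-0.487623i
Y_3^{m'}(θ=1.3082,φ=4.0385) and Σ D·Y over m':
  (-0.0632-0.0986i)·(+0.3382+0.1637i)  (+0.1856-0.2889i)·(-0.0547-0.2413i)  (+0.5157+0.0732i)·(+0.1291-0.1617i)  (+0.0855+0.2877i)·(-0.2580+0.0000i)  (+0.2269-0.1986i)·(-0.1291-0.1617i)  (+0.3853+0.1729i)·(-0.0547+0.2413i)  (-0.0040-0.4876i)·(-0.3382+0.1637i)
Y_3^1(R⁻¹ n̂) = -0.071733+0.015903i

Re=-0.0717 Im=0.0159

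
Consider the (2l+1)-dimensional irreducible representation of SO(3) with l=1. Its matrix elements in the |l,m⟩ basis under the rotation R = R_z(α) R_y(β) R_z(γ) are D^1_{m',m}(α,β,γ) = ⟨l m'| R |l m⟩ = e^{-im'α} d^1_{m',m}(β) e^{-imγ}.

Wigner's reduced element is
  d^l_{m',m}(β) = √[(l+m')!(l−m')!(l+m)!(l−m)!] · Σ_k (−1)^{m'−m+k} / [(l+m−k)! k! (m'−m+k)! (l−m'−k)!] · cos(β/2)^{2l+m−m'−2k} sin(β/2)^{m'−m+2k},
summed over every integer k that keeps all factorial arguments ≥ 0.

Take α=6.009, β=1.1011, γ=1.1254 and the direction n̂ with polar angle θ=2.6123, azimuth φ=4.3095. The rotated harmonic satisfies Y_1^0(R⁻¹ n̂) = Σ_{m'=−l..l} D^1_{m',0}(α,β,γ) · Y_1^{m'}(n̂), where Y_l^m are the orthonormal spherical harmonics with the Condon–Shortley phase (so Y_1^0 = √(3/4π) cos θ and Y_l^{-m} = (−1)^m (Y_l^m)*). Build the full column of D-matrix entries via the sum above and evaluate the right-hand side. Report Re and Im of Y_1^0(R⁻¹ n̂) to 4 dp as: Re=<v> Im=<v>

Re=-0.2191 Im=0.0000

Need the full column D^1_{m',0} for m'=−1..1 at α=6.009, β=1.1011, γ=1.1254.
cos(β/2)=0.852237, sin(β/2)=0.523156
d^1_{-1,0}: single k=1 term ⇒ +0.630531;  D = +0.606978-0.170724i
d^1_{0,0}: k∈[0..1] ⇒ +0.726308 -0.273692 = +0.452616;  D = +0.452616+0.000000i
d^1_{1,0}: single k=0 term ⇒ -0.630531;  D = -0.606978-0.170724i
Y_1^{m'}(θ=2.6123,φ=4.3095) and Σ D·Y over m':
  (+0.6070-0.1707i)·(-0.0684+0.1605i)  (+0.4526+0.0000i)·(-0.4217+0.0000i)  (-0.6070-0.1707i)·(+0.0684+0.1605i)
Y_1^0(R⁻¹ n̂) = -0.219123+0.000000i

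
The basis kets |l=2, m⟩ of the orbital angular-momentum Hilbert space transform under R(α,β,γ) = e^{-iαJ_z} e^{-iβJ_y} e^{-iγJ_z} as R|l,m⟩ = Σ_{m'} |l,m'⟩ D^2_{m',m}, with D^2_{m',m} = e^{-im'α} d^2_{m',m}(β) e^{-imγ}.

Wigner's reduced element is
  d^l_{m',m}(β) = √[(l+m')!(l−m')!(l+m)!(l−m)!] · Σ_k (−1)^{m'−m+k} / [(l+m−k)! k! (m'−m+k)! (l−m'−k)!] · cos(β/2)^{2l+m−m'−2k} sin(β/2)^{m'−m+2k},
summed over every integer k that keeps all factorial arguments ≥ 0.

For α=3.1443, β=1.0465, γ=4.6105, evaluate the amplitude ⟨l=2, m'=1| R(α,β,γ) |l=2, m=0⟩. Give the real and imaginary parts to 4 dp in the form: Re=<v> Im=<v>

D^2_{1,0}(3.1443,1.0465,4.6105) = e^{-i·1·3.1443}·d^2_{1,0}(1.0465)·e^{-i·0·4.6105}. Compute d first:
c=cos(1.0465/2)=0.866200, s=sin(1.0465/2)=0.499698; N=√[6·1·2·2]=4.898979
k: max(0,(0)−(1))=0 … min(2+(0),2−(1))=1
  k=0: (−1)^1·4.8990/(2)·0.8662^3·0.4997^1 = -0.795495
  k=1: (−1)^2·4.8990/(2)·0.8662^1·0.4997^3 = +0.264738
d^2_{1,0}(1.0465) = -0.795495 +0.264738 = -0.530757
Attach z-rotation phases: D = e^{-i(1)(3.1443)}·(-0.530757)·e^{-i(0)(4.6105)} = +0.530755-0.001437i

Re=0.5308 Im=-0.0014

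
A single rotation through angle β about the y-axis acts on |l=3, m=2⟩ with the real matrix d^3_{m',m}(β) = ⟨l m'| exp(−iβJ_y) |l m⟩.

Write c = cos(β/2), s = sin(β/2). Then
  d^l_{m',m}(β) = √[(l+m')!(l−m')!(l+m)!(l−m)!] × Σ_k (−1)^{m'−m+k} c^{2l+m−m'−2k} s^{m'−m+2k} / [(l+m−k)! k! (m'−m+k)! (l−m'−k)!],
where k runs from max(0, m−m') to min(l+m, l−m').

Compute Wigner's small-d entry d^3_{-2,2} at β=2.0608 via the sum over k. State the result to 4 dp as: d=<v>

d=0.3180

d^3_{-2,2}(β=2.0608) via Wigner's sum:
Half-angle: c=0.514476, s=0.857505. N=√(1·120·120·1)=120.000000
Admissible k: 4..5 (factorial args all ≥0)
  k=4: (−1)^0·120.0000/(24)·0.5145^2·0.8575^4 = +0.715561
  k=5: (−1)^1·120.0000/(120)·0.5145^0·0.8575^6 = -0.397575
d^3_{-2,2}(2.0608) = +0.715561 -0.397575 = +0.317985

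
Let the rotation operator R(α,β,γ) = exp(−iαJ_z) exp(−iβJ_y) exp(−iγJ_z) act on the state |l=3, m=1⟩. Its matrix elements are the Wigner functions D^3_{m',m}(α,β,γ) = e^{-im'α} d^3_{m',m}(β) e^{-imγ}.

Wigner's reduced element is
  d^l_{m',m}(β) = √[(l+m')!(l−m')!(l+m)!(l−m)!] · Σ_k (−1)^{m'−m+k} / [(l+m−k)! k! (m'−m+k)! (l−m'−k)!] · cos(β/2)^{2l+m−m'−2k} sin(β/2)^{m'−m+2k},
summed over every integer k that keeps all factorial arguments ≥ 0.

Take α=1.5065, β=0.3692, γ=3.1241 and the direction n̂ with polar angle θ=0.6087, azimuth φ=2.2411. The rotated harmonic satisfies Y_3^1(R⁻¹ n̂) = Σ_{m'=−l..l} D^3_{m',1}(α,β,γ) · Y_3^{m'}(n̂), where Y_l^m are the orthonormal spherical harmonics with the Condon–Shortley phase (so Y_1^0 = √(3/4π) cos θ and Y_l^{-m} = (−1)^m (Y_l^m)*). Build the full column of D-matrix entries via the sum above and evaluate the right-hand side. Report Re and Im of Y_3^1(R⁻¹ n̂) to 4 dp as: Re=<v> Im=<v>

Re=0.0966 Im=0.4001

Need the full column D^3_{m',1} for m'=−3..3 at α=1.5065, β=0.3692, γ=3.1241.
cos(β/2)=0.983010, sin(β/2)=0.183553
d^3_{-3,1}: single k=4 term ⇒ +0.004248;  D = +0.000741+0.004183i
d^3_{-2,1}: k∈[3..4] ⇒ +0.037153 -0.000648 = +0.036505;  D = +0.036280-0.004047i
d^3_{-1,1}: k∈[2..4] ⇒ +0.188759 -0.008775 +0.000038 = +0.180022;  D = -0.008423-0.179825i
d^3_{0,1}: k∈[1..3] ⇒ +0.583636 -0.061048 +0.000710 = +0.523297;  D = -0.523217-0.009153i
d^3_{1,1}: k∈[0..2] ⇒ +0.902292 -0.251678 +0.006581 = +0.657195;  D = -0.053691+0.654998i
d^3_{2,1}: k∈[0..1] ⇒ -0.532784 +0.037153 = -0.495632;  D = -0.490352-0.072147i
d^3_{3,1}: single k=0 term ⇒ +0.121843;  D = +0.025445-0.119157i
Y_3^{m'}(θ=0.6087,φ=2.2411) and Σ D·Y over m':
  (+0.0007+0.0042i)·(+0.0706-0.0332i)  (+0.0363-0.0040i)·(-0.0625+0.2669i)  (-0.0084-0.1798i)·(-0.2715-0.3425i)  (-0.5232-0.0092i)·(+0.1118+0.0000i)  (-0.0537+0.6550i)·(+0.2715-0.3425i)  (-0.4904-0.0721i)·(-0.0625-0.2669i)  (+0.0254-0.1192i)·(-0.0706-0.0332i)
Y_3^1(R⁻¹ n̂) = +0.096619+0.400083i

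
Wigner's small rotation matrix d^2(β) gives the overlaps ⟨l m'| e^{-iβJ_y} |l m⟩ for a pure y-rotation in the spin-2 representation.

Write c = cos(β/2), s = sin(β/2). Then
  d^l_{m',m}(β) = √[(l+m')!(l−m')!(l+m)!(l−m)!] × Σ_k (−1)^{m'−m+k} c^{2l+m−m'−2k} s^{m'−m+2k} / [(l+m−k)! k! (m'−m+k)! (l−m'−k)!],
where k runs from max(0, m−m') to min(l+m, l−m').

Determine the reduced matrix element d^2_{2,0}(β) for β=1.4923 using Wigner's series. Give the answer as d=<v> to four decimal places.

d^2_{2,0}(β=1.4923) via Wigner's sum:
c=cos(1.4923/2)=0.734308, s=sin(1.4923/2)=0.678817; N=√[24·1·2·2]=9.797959
The bounds max(0,m−m')=0 and min(l+m,l−m')=0 give 1 term
  k=0: (−1)^2·9.7980/(4)·0.7343^2·0.6788^2 = +0.608607
d^2_{2,0}(1.4923) = +0.608607

d=0.6086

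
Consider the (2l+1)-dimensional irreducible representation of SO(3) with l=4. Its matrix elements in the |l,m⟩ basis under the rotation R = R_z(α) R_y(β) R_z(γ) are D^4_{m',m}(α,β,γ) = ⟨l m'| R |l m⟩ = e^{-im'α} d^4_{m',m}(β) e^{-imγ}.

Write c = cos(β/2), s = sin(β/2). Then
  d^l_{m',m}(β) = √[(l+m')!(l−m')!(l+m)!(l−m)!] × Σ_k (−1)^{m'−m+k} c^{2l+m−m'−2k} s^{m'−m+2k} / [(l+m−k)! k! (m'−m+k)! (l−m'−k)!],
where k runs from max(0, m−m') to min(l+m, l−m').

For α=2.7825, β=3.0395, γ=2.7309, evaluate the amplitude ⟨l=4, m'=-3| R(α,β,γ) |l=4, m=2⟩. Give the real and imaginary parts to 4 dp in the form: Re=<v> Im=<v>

Re=0.1816 Im=-0.0475

Split into d^4_{-3,2}(β=3.0395) × two z-phases.
With c≡cos(β/2)=0.051024 and s≡sin(β/2)=0.998697, N=[1·5040·720·2]^{1/2}=2693.993318
The bounds max(0,m−m')=5 and min(l+m,l−m')=6 give 2 terms
  k=5: (−1)^0·2693.9933/(240)·0.0510^3·0.9987^5 = +0.001481
  k=6: (−1)^1·2693.9933/(720)·0.0510^1·0.9987^7 = -0.189181
d^4_{-3,2}(3.0395) = +0.001481 -0.189181 = -0.187700
Phases: e^{-i·(-3)·2.7825}=-0.473727+0.880672i, e^{-i·(2)·2.7309}=+0.681208+0.732090i ⇒ D=+0.181588-0.047508i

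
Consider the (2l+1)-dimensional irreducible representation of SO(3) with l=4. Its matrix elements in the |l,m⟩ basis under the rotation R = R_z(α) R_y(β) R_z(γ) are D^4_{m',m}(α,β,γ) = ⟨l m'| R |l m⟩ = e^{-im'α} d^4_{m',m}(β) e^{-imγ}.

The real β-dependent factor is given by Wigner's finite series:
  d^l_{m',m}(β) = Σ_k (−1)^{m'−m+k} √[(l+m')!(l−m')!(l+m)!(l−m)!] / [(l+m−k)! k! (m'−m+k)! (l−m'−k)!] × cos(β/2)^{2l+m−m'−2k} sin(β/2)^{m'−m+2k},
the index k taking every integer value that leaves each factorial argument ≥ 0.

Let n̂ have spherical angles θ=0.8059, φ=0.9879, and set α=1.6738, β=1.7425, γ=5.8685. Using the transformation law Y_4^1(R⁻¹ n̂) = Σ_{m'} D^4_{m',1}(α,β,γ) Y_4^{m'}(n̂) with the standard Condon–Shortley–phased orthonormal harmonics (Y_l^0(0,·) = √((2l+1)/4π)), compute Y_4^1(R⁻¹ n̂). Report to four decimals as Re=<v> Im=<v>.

Re=-0.1827 Im=-0.2533

Need the full column D^4_{m',1} for m'=−4..4 at α=1.6738, β=1.7425, γ=5.8685.
cos(β/2)=0.643871, sin(β/2)=0.765134
d^4_{-4,1}: single k=5 term ⇒ +0.523816;  D = +0.354784+0.385371i
d^4_{-3,1}: k∈[4..5] ⇒ +0.779228 -0.660228 = +0.119000;  D = +0.078797-0.089174i
d^4_{-2,1}: k∈[3..5] ⇒ +0.701005 -1.484878 +0.419371 = -0.364501;  D = +0.296513+0.211993i
d^4_{-1,1}: k∈[2..5] ⇒ +0.417126 -1.767122 +1.247713 -0.117463 = -0.219746;  D = +0.108747-0.190952i
d^4_{0,1}: k∈[1..4] ⇒ +0.156980 -1.330064 +1.878238 -0.442056 = +0.263098;  D = +0.240798+0.106003i
d^4_{1,1}: k∈[0..3] ⇒ +0.029539 -0.625689 +1.767122 -0.831809 = +0.339163;  D = +0.104008-0.322822i
d^4_{2,1}: k∈[0..2] ⇒ -0.148924 +1.051508 -0.989918 = -0.087335;  D = +0.085440+0.018093i
d^4_{3,1}: k∈[0..1] ⇒ +0.331083 -0.779228 = -0.448144;  D = +0.047269-0.445644i
d^4_{4,1}: single k=0 term ⇒ -0.370937;  D = -0.370936-0.000991i
Y_4^{m'}(θ=0.8059,φ=0.9879) and Σ D·Y over m':
  (+0.3548+0.3854i)·(-0.0827+0.0868i)  (+0.0788-0.0892i)·(-0.3203-0.0576i)  (+0.2965+0.2120i)·(-0.1617-0.3771i)  (+0.1087-0.1910i)·(+0.0464-0.0703i)  (+0.2408+0.1060i)·(-0.3531+0.0000i)  (+0.1040-0.3228i)·(-0.0464-0.0703i)  (+0.0854+0.0181i)·(-0.1617+0.3771i)  (+0.0473-0.4456i)·(+0.3203-0.0576i)  (-0.3709-0.0010i)·(-0.0827-0.0868i)
Y_4^1(R⁻¹ n̂) = -0.182691-0.253284i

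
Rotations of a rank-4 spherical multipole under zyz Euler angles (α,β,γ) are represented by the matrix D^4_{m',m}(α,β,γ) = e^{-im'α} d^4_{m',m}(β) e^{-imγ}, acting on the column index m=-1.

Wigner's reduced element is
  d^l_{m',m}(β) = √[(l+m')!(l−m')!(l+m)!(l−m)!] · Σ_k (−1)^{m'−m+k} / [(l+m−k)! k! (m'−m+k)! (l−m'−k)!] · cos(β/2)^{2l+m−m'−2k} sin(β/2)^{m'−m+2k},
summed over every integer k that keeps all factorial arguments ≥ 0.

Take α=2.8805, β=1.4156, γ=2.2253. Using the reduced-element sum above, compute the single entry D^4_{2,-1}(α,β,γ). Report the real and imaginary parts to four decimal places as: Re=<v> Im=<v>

D^4_{2,-1}(2.8805,1.4156,2.2253) = e^{-i·2·2.8805}·d^4_{2,-1}(1.4156)·e^{-i·-1·2.2253}. Compute d first:
With c≡cos(β/2)=0.759794 and s≡sin(β/2)=0.650164, N=[720·2·6·120]^{1/2}=1018.233765
The bounds max(0,m−m')=0 and min(l+m,l−m')=2 give 3 terms
  k=0: (−1)^3·1018.2338/(72)·0.7598^5·0.6502^3 = -0.984154
  k=1: (−1)^4·1018.2338/(48)·0.7598^3·0.6502^5 = +1.080956
  k=2: (−1)^5·1018.2338/(240)·0.7598^1·0.6502^7 = -0.158304
d^4_{2,-1}(1.4156) = -0.984154 +1.080956 -0.158304 = -0.061502
D = (+0.866731+0.498775i)·(-0.061502)·(-0.608766+0.793350i) = +0.056787-0.023616i

Re=0.0568 Im=-0.0236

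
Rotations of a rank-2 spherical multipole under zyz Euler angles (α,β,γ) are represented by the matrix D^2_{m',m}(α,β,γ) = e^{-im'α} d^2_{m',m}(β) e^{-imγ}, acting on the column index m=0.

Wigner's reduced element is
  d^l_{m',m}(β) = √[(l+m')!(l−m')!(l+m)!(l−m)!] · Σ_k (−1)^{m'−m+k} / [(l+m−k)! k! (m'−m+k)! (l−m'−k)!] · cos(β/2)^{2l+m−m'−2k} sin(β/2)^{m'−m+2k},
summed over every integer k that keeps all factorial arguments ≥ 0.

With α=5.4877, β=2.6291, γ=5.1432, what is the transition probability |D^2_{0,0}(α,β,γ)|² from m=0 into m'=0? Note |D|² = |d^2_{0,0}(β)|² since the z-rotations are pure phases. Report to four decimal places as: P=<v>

P=0.4087

Split into d^2_{0,0}(β=2.6291) × two z-phases.
Half-angle: c=0.253451, s=0.967348. N=√(2·2·2·2)=4.000000
k: max(0,(0)−(0))=0 … min(2+(0),2−(0))=2
  k=0: (−1)^0·4.0000/(4)·0.2535^4·0.9673^0 = +0.004126
  k=1: (−1)^1·4.0000/(1)·0.2535^2·0.9673^2 = -0.240444
  k=2: (−1)^2·4.0000/(4)·0.2535^0·0.9673^4 = +0.875651
d^2_{0,0}(2.6291) = +0.004126 -0.240444 +0.875651 = +0.639334
|D^2_{0,0}|² = |d^2_{0,0}(β)|² = (+0.639334)² = 0.408747 (the z-rotation phases have unit modulus)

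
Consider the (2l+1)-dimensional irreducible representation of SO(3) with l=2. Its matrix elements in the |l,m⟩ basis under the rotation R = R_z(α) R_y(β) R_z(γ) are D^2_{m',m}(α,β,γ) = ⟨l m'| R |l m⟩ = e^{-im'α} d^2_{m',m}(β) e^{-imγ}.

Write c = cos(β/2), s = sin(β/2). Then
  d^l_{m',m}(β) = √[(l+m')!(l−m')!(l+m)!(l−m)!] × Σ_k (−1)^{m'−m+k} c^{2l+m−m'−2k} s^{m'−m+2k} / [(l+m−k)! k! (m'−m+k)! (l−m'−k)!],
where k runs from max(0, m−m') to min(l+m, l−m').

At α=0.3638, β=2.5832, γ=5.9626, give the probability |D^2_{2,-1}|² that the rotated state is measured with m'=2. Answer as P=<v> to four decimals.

P=0.2397

First d^2_{2,-1}(β=2.5832), then the phase factors e^{-i(2)α} and e^{-i(-1)γ}:
With c≡cos(β/2)=0.275583 and s≡sin(β/2)=0.961277, N=[24·1·1·6]^{1/2}=12.000000
k∈{0} keeps every argument non-negative
  k=0: (−1)^3·12.0000/(6)·0.2756^1·0.9613^3 = -0.489586
d^2_{2,-1}(2.5832) = -0.489586
|D^2_{2,-1}|² = |d^2_{2,-1}(β)|² = (-0.489586)² = 0.239694 (the z-rotation phases have unit modulus)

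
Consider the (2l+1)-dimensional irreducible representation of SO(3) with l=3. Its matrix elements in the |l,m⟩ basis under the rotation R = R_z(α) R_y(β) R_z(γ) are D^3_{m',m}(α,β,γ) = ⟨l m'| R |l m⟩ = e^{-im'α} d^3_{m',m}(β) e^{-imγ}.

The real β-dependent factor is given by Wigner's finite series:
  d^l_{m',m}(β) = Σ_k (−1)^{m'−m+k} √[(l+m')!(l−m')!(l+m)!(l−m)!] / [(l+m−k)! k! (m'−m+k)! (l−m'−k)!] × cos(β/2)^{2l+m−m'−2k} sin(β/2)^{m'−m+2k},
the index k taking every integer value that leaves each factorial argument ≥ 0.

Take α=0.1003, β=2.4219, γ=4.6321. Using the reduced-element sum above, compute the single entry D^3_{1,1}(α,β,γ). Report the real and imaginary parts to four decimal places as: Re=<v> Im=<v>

Split into d^3_{1,1}(β=2.4219) × two z-phases.
c=cos(2.4219/2)=0.352130, s=sin(2.4219/2)=0.935951; N=√[24·2·24·2]=48.000000
Admissible k: 0..2 (factorial args all ≥0)
  k=0: (−1)^0·48.0000/(48)·0.3521^6·0.9360^0 = +0.001906
  k=1: (−1)^1·48.0000/(6)·0.3521^4·0.9360^2 = -0.107748
  k=2: (−1)^2·48.0000/(8)·0.3521^2·0.9360^4 = +0.570914
d^3_{1,1}(2.4219) = +0.001906 -0.107748 +0.570914 = +0.465072
Attach z-rotation phases: D = e^{-i(1)(0.1003)}·(+0.465072)·e^{-i(1)(4.6321)} = +0.009306+0.464979i

Re=0.0093 Im=0.4650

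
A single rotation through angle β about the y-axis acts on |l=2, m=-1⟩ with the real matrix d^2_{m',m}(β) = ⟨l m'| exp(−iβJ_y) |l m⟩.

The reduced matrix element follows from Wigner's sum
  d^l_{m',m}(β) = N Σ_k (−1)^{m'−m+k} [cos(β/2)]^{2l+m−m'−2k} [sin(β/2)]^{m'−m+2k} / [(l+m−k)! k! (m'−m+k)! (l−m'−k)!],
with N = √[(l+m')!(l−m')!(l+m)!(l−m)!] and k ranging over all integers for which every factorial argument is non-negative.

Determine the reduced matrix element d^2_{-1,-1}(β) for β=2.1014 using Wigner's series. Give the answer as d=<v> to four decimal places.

d=-0.4969

d^2_{-1,-1}(β=2.1014) via Wigner's sum:
Half-angle: c=0.496964, s=0.867771. N=√(1·6·1·6)=6.000000
The bounds max(0,m−m')=0 and min(l+m,l−m')=1 give 2 terms
  k=0: (−1)^0·6.0000/(6)·0.4970^4·0.8678^0 = +0.060996
  k=1: (−1)^1·6.0000/(2)·0.4970^2·0.8678^2 = -0.557932
d^2_{-1,-1}(2.1014) = +0.060996 -0.557932 = -0.496936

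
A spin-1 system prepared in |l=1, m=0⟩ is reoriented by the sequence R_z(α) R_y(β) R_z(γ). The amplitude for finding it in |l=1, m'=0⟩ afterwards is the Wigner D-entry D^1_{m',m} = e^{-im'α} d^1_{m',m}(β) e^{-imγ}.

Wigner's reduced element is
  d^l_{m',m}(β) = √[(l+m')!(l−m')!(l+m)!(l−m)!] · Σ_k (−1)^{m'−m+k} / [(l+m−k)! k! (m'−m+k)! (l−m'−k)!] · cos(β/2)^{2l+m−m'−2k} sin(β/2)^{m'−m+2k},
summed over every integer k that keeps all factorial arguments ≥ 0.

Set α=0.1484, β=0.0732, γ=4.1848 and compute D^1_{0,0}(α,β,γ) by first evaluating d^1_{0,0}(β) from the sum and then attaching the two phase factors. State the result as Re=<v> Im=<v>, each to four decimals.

Re=0.9973 Im=0.0000

Split into d^1_{0,0}(β=0.0732) × two z-phases.
With c≡cos(β/2)=0.999330 and s≡sin(β/2)=0.036592, N=[1·1·1·1]^{1/2}=1.000000
k∈{0,1} keeps every argument non-negative
  k=0: (−1)^0·1.0000/(1)·0.9993^2·0.0366^0 = +0.998661
  k=1: (−1)^1·1.0000/(1)·0.9993^0·0.0366^2 = -0.001339
d^1_{0,0}(0.0732) = +0.998661 -0.001339 = +0.997322
Attach z-rotation phases: D = e^{-i(0)(0.1484)}·(+0.997322)·e^{-i(0)(4.1848)} = +0.997322+0.000000i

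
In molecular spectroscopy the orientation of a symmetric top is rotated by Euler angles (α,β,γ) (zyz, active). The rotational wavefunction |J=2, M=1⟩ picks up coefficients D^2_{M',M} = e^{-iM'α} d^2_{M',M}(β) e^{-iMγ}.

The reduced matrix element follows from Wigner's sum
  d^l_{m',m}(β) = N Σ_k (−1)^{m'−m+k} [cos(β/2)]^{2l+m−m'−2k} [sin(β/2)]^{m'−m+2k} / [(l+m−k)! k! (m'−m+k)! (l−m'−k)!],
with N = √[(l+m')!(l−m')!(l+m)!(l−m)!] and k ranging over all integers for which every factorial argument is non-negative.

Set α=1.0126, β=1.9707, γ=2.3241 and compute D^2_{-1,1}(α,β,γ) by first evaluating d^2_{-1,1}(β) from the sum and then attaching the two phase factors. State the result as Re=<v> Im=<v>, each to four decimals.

Re=0.0394 Im=-0.1486

First d^2_{-1,1}(β=1.9707), then the phase factors e^{-i(-1)α} and e^{-i(1)γ}:
c=cos(1.9707/2)=0.552571, s=sin(1.9707/2)=0.833466; N=√[1·6·6·1]=6.000000
k: max(0,(1)−(-1))=2 … min(2+(1),2−(-1))=3
  k=2: (−1)^0·6.0000/(2)·0.5526^2·0.8335^2 = +0.636317
  k=3: (−1)^1·6.0000/(6)·0.5526^0·0.8335^4 = -0.482559
d^2_{-1,1}(1.9707) = +0.636317 -0.482559 = +0.153758
Attach z-rotation phases: D = e^{-i(-1)(1.0126)}·(+0.153758)·e^{-i(1)(2.3241)} = +0.039424-0.148618i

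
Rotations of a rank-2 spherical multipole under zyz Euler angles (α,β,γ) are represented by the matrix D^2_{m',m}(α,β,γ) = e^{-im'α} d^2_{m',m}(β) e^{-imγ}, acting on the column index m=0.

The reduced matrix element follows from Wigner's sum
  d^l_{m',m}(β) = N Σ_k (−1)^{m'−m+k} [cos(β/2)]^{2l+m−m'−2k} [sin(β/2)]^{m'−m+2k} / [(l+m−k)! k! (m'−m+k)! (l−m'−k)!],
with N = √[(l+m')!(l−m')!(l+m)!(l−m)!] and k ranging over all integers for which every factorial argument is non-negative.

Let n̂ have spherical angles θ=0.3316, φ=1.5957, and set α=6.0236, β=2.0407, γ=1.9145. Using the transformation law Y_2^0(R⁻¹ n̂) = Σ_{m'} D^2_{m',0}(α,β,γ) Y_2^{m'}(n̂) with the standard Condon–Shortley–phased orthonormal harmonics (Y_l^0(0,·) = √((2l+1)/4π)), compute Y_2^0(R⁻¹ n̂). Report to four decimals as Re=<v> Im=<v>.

Re=-0.0697 Im=0.0000

Need the full column D^2_{m',0} for m'=−2..2 at α=6.0236, β=2.0407, γ=1.9145.
cos(β/2)=0.523068, sin(β/2)=0.852291
d^2_{-2,0}: single k=2 term ⇒ +0.486819;  D = +0.422671-0.241540i
d^2_{-1,0}: k∈[1..2] ⇒ +0.298770 -0.793227 = -0.494457;  D = -0.477891+0.126917i
d^2_{0,0}: k∈[0..2] ⇒ +0.074857 -0.794972 +0.527657 = -0.192458;  D = -0.192458+0.000000i
d^2_{1,0}: k∈[0..1] ⇒ -0.298770 +0.793227 = +0.494457;  D = +0.477891+0.126917i
d^2_{2,0}: single k=0 term ⇒ +0.486819;  D = +0.422671+0.241540i
Y_2^{m'}(θ=0.3316,φ=1.5957) and Σ D·Y over m':
  (+0.4227-0.2415i)·(-0.0409+0.0020i)  (-0.4779+0.1269i)·(-0.0059-0.2377i)  (-0.1925+0.0000i)·(+0.5305+0.0000i)  (+0.4779+0.1269i)·(+0.0059-0.2377i)  (+0.4227+0.2415i)·(-0.0409-0.0020i)
Y_2^0(R⁻¹ n̂) = -0.069675-0.000000i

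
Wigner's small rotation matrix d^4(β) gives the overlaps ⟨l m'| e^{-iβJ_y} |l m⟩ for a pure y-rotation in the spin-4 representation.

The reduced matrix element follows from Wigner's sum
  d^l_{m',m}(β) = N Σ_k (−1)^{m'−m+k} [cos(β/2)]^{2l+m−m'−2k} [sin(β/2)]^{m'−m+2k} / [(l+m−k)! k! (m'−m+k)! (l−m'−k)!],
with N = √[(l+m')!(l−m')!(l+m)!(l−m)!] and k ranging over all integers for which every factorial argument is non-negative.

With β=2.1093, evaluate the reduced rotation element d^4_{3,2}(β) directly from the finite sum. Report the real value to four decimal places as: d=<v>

d^4_{3,2}(β=2.1093) via Wigner's sum:
c=cos(2.1093/2)=0.493532, s=sin(2.1093/2)=0.869728; N=√[5040·1·720·2]=2693.993318
k∈{0,1} keeps every argument non-negative
  k=0: (−1)^1·2693.9933/(720)·0.4935^7·0.8697^1 = -0.023209
  k=1: (−1)^2·2693.9933/(240)·0.4935^5·0.8697^3 = +0.216228
d^4_{3,2}(2.1093) = -0.023209 +0.216228 = +0.193019

d=0.1930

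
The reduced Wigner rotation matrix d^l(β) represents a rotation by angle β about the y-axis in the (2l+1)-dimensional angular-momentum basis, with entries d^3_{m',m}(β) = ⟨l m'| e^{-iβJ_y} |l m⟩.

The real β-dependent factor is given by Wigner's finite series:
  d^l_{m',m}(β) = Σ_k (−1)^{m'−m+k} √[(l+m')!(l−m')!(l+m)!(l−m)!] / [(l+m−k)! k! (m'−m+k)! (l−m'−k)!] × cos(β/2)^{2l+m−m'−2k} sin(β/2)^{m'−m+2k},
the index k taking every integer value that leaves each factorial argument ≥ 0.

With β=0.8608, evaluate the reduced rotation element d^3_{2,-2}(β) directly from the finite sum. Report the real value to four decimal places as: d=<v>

d^3_{2,-2}(β=0.8608) via Wigner's sum:
With c≡cos(β/2)=0.908799 and s≡sin(β/2)=0.417234, N=[120·1·1·120]^{1/2}=120.000000
The bounds max(0,m−m')=0 and min(l+m,l−m')=1 give 2 terms
  k=0: (−1)^4·120.0000/(24)·0.9088^2·0.4172^4 = +0.125149
  k=1: (−1)^5·120.0000/(120)·0.9088^0·0.4172^6 = -0.005276
d^3_{2,-2}(0.8608) = +0.125149 -0.005276 = +0.119873

d=0.1199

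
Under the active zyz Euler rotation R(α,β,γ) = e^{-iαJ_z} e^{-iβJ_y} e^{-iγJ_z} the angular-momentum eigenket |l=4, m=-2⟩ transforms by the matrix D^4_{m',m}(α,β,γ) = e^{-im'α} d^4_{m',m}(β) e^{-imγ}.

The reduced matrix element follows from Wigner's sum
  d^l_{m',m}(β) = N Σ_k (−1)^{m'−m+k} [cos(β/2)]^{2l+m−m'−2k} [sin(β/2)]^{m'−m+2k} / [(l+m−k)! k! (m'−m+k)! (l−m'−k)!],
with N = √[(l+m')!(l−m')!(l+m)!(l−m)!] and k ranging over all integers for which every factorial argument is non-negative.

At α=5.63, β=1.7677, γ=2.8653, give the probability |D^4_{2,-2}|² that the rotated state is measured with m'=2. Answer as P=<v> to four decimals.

P=0.0013

D^4_{2,-2}(5.63,1.7677,2.8653) = e^{-i·2·5.63}·d^4_{2,-2}(1.7677)·e^{-i·-2·2.8653}. Compute d first:
With c≡cos(β/2)=0.634179 and s≡sin(β/2)=0.773186, N=[720·2·2·720]^{1/2}=1440.000000
k∈{0,1,2} keeps every argument non-negative
  k=0: (−1)^4·1440.0000/(96)·0.6342^4·0.7732^4 = +0.867112
  k=1: (−1)^5·1440.0000/(120)·0.6342^2·0.7732^6 = -1.031121
  k=2: (−1)^6·1440.0000/(1440)·0.6342^0·0.7732^8 = +0.127724
d^4_{2,-2}(1.7677) = +0.867112 -1.031121 +0.127724 = -0.036285
|D^4_{2,-2}|² = |d^4_{2,-2}(β)|² = (-0.036285)² = 0.001317 (the z-rotation phases have unit modulus)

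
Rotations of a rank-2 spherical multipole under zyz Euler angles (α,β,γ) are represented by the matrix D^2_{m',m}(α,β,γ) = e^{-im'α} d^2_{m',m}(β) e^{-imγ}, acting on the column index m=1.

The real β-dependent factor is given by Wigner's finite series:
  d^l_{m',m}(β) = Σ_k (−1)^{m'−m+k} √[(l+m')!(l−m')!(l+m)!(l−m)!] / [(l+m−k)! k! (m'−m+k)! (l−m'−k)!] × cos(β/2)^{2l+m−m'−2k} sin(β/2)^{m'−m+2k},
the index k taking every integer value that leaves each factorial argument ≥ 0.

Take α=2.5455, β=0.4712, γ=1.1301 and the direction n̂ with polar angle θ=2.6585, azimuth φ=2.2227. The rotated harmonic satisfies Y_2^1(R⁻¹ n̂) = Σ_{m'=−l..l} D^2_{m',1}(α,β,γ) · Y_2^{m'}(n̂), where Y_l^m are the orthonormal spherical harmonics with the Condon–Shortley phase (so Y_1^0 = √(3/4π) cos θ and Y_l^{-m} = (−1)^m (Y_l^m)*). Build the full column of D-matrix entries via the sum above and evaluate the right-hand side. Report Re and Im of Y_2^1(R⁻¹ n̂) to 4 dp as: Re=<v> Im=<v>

Need the full column D^2_{m',1} for m'=−2..2 at α=2.5455, β=0.4712, γ=1.1301.
cos(β/2)=0.972374, sin(β/2)=0.233426
d^2_{-2,1}: single k=3 term ⇒ +0.024735;  D = -0.016887-0.018073i
d^2_{-1,1}: k∈[2..3] ⇒ +0.154557 -0.002969 = +0.151588;  D = +0.023462+0.149761i
d^2_{0,1}: k∈[1..2] ⇒ +0.525686 -0.030294 = +0.495392;  D = +0.211319-0.448059i
d^2_{1,1}: k∈[0..1] ⇒ +0.893993 -0.154557 = +0.739436;  D = -0.636488+0.376363i
d^2_{2,1}: single k=0 term ⇒ -0.429221;  D = -0.428394-0.026631i
Y_2^{m'}(θ=2.6585,φ=2.2227) and Σ D·Y over m':
  (-0.0169-0.0181i)·(-0.0220+0.0804i)  (+0.0235+0.1498i)·(+0.1928+0.2526i)  (+0.2113-0.4481i)·(+0.4266+0.0000i)  (-0.6365+0.3764i)·(-0.1928+0.2526i)  (-0.4284-0.0266i)·(-0.0220-0.0804i)
Y_2^1(R⁻¹ n̂) = +0.093587-0.355641i

Re=0.0936 Im=-0.3556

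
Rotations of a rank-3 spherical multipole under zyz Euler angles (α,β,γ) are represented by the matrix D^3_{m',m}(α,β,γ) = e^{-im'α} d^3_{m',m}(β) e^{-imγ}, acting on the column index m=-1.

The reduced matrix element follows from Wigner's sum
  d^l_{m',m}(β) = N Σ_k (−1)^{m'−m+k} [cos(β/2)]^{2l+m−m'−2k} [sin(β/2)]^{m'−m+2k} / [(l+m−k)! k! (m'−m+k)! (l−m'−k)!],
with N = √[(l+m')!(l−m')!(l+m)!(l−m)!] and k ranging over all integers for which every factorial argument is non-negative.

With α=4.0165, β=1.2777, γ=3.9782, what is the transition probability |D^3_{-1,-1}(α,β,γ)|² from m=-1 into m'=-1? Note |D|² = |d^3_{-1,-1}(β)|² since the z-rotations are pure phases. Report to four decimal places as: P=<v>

Split into d^3_{-1,-1}(β=1.2777) × two z-phases.
c=cos(1.2777/2)=0.802782, s=sin(1.2777/2)=0.596273; N=√[2·24·2·24]=48.000000
k: max(0,(-1)−(-1))=0 … min(3+(-1),3−(-1))=2
  k=0: (−1)^0·48.0000/(48)·0.8028^6·0.5963^0 = +0.267661
  k=1: (−1)^1·48.0000/(6)·0.8028^4·0.5963^2 = -1.181327
  k=2: (−1)^2·48.0000/(8)·0.8028^2·0.5963^4 = +0.488794
d^3_{-1,-1}(1.2777) = +0.267661 -1.181327 +0.488794 = -0.424872
|D^3_{-1,-1}|² = |d^3_{-1,-1}(β)|² = (-0.424872)² = 0.180516 (the z-rotation phases have unit modulus)

P=0.1805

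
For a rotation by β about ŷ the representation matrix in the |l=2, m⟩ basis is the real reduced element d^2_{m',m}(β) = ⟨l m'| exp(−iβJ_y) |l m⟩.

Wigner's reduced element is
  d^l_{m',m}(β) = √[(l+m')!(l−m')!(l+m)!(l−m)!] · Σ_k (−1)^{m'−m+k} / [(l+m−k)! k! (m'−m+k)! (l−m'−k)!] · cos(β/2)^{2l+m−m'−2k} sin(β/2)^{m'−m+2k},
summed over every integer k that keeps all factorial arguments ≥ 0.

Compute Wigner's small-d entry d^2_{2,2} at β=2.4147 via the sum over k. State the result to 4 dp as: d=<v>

d^2_{2,2}(β=2.4147) via Wigner's sum:
c=cos(2.4147/2)=0.355498, s=sin(2.4147/2)=0.934677; N=√[24·1·24·1]=24.000000
k∈{0} keeps every argument non-negative
  k=0: (−1)^0·24.0000/(24)·0.3555^4·0.9347^0 = +0.015972
d^2_{2,2}(2.4147) = +0.015972

d=0.0160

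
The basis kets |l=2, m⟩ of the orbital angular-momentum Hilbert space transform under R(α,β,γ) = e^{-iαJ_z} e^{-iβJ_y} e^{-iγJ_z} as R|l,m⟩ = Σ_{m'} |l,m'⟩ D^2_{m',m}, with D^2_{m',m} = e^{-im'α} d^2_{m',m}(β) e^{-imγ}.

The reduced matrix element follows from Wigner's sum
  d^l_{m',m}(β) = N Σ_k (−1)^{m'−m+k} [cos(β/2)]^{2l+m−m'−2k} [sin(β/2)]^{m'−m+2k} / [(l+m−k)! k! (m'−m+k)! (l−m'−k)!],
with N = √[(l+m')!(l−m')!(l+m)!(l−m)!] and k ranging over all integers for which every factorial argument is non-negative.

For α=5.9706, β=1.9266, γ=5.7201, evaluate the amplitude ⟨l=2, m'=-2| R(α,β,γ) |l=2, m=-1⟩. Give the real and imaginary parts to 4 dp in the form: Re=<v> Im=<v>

D^2_{-2,-1}(5.9706,1.9266,5.7201) = e^{-i·-2·5.9706}·d^2_{-2,-1}(1.9266)·e^{-i·-1·5.7201}. Compute d first:
With c≡cos(β/2)=0.570814 and s≡sin(β/2)=0.821080, N=[1·24·1·6]^{1/2}=12.000000
Admissible k: 1..1 (factorial args all ≥0)
  k=1: (−1)^0·12.0000/(6)·0.5708^3·0.8211^1 = +0.305420
d^2_{-2,-1}(1.9266) = +0.305420
Attach z-rotation phases: D = e^{-i(-2)(5.9706)}·(+0.305420)·e^{-i(-1)(5.7201)} = +0.114007-0.283344i

Re=0.1140 Im=-0.2833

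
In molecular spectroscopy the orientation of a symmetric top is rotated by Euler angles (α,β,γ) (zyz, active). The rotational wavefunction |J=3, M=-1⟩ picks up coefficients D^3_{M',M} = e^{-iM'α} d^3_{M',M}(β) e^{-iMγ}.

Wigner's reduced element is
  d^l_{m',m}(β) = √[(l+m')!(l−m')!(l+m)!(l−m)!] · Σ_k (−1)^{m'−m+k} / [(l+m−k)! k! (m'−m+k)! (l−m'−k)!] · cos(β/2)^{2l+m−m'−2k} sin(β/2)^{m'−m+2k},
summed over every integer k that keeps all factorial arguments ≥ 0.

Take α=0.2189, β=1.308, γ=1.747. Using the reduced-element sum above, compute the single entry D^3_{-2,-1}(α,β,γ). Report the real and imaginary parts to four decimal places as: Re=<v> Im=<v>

Re=0.0611 Im=-0.0867

Split into d^3_{-2,-1}(β=1.308) × two z-phases.
c=cos(1.308/2)=0.793657, s=sin(1.308/2)=0.608366; N=√[1·120·2·24]=75.894664
k∈{1,2} keeps every argument non-negative
  k=1: (−1)^0·75.8947/(24)·0.7937^5·0.6084^1 = +0.605799
  k=2: (−1)^1·75.8947/(12)·0.7937^3·0.6084^3 = -0.711906
d^3_{-2,-1}(1.308) = +0.605799 -0.711906 = -0.106107
D = (+0.905687+0.423948i)·(-0.106107)·(-0.175293+0.984516i) = +0.061133-0.086727i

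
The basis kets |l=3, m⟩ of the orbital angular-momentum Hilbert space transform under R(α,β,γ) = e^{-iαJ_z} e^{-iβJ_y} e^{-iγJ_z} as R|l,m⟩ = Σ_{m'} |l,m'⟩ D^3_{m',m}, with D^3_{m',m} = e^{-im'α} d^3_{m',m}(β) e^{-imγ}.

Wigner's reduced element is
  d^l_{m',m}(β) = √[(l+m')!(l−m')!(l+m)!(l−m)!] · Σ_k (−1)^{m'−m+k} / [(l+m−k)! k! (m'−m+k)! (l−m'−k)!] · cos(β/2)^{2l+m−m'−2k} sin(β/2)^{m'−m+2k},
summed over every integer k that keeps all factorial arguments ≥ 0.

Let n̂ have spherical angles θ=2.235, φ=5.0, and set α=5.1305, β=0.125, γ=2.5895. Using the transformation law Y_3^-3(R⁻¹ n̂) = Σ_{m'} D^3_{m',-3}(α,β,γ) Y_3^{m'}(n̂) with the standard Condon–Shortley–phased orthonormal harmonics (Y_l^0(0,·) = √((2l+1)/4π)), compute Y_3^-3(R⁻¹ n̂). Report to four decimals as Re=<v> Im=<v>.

Re=-0.0712 Im=0.2534

Need the full column D^3_{m',-3} for m'=−3..3 at α=5.1305, β=0.125, γ=2.5895.
cos(β/2)=0.998048, sin(β/2)=0.062459
d^3_{-3,-3}: single k=0 term ⇒ +0.988342;  D = -0.386648-0.909573i
d^3_{-2,-3}: single k=0 term ⇒ -0.151506;  D = -0.103354+0.110779i
d^3_{-1,-3}: single k=0 term ⇒ +0.014991;  D = +0.014170+0.004895i
d^3_{0,-3}: single k=0 term ⇒ -0.001083;  D = -0.000092-0.001079i
d^3_{1,-3}: single k=0 term ⇒ +0.000059;  D = -0.000051+0.000028i
d^3_{2,-3}: single k=0 term ⇒ -0.000002;  D = +0.000002+0.000001i
d^3_{3,-3}: single k=0 term ⇒ +0.000000;  D = +0.000000-0.000000i
Y_3^{m'}(θ=2.235,φ=5.0) and Σ D·Y over m':
  (-0.3866-0.9096i)·(-0.1547-0.1325i)  (-0.1034+0.1108i)·(+0.3277-0.2125i)  (+0.0142+0.0049i)·(+0.0650+0.2196i)  (-0.0001-0.0011i)·(+0.2531+0.0000i)  (-0.0001+0.0000i)·(-0.0650+0.2196i)  (+0.0000+0.0000i)·(+0.3277+0.2125i)  (+0.0000-0.0000i)·(+0.1547-0.1325i)
Y_3^-3(R⁻¹ n̂) = -0.071163+0.253375i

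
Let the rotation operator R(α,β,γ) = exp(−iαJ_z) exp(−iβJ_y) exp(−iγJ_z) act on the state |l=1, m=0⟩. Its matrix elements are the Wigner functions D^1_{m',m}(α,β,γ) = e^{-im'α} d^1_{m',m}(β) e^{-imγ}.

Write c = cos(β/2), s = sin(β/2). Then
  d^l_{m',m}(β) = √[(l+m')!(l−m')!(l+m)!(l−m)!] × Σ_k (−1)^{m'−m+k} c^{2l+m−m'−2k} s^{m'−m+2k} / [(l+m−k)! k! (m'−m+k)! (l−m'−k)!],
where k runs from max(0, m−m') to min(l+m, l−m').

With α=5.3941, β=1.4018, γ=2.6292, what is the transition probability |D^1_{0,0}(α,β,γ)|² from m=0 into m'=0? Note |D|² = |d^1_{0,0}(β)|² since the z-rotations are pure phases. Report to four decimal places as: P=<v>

Split into d^1_{0,0}(β=1.4018) × two z-phases.
Half-angle: c=0.764262, s=0.644906. N=√(1·1·1·1)=1.000000
k: max(0,(0)−(0))=0 … min(1+(0),1−(0))=1
  k=0: (−1)^0·1.0000/(1)·0.7643^2·0.6449^0 = +0.584097
  k=1: (−1)^1·1.0000/(1)·0.7643^0·0.6449^2 = -0.415903
d^1_{0,0}(1.4018) = +0.584097 -0.415903 = +0.168193
|D^1_{0,0}|² = |d^1_{0,0}(β)|² = (+0.168193)² = 0.028289 (the z-rotation phases have unit modulus)

P=0.0283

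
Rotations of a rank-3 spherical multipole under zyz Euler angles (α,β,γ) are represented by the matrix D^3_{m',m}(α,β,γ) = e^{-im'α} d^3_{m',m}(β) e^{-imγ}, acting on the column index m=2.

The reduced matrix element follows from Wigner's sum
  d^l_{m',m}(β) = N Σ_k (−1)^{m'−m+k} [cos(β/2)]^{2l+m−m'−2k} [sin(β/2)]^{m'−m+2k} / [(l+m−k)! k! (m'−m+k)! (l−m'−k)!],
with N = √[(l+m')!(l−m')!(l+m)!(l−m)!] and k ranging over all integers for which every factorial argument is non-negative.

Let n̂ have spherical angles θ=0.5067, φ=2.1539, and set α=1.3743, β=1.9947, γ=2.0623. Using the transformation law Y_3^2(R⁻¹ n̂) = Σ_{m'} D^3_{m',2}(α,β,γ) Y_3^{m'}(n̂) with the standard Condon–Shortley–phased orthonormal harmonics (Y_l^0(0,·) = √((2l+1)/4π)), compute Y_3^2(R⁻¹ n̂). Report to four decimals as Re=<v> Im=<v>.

Need the full column D^3_{m',2} for m'=−3..3 at α=1.3743, β=1.9947, γ=2.0623.
cos(β/2)=0.542530, sin(β/2)=0.840036
d^3_{-3,2}: single k=5 term ⇒ +0.555891;  D = +0.555890-0.000945i
d^3_{-2,2}: k∈[4..5] ⇒ +0.732842 -0.351389 = +0.381453;  D = +0.073837-0.374238i
d^3_{-1,2}: k∈[3..4] ⇒ +0.598682 -0.717652 = -0.118971;  D = +0.109978+0.045373i
d^3_{0,2}: k∈[2..3] ⇒ +0.334852 -0.802788 = -0.467936;  D = +0.259481-0.389402i
d^3_{1,2}: k∈[1..2] ⇒ +0.124858 -0.598682 = -0.473823;  D = -0.335416-0.334671i
d^3_{2,2}: k∈[0..1] ⇒ +0.025500 -0.305676 = -0.280176;  D = -0.232808+0.155883i
d^3_{3,2}: single k=0 term ⇒ -0.096715;  D = +0.037084+0.089323i
Y_3^{m'}(θ=0.5067,φ=2.1539) and Σ D·Y over m':
  (+0.5559-0.0009i)·(+0.0469-0.0085i)  (+0.0738-0.3742i)·(-0.0828+0.1935i)  (+0.1100+0.0454i)·(-0.2437-0.3695i)  (+0.2595-0.3894i)·(+0.2684+0.0000i)  (-0.3354-0.3347i)·(+0.2437-0.3695i)  (-0.2328+0.1559i)·(-0.0828-0.1935i)  (+0.0371+0.0893i)·(-0.0469-0.0085i)
Y_3^2(R⁻¹ n̂) = -0.005010-0.045672i

Re=-0.0050 Im=-0.0457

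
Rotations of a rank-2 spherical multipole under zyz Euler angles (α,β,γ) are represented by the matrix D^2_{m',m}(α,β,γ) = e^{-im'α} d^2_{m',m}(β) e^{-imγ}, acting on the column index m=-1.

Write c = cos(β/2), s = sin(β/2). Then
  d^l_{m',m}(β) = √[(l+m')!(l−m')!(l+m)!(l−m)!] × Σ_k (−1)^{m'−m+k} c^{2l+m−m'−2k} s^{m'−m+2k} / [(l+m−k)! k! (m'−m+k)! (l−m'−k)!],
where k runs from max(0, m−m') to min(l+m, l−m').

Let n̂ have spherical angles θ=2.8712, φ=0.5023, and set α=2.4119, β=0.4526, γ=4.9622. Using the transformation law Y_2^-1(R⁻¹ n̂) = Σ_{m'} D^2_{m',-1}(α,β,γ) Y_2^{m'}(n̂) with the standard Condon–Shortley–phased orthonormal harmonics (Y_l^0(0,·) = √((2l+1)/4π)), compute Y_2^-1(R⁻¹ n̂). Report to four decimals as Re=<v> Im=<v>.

Re=-0.2298 Im=0.1880

Need the full column D^2_{m',-1} for m'=−2..2 at α=2.4119, β=0.4526, γ=4.9622.
cos(β/2)=0.974503, sin(β/2)=0.224373
d^2_{-2,-1}: single k=1 term ⇒ +0.415290;  D = -0.388489-0.146771i
d^2_{-1,-1}: k∈[0..1] ⇒ +0.901848 -0.143427 = +0.758421;  D = +0.350143+0.672757i
d^2_{0,-1}: k∈[0..1] ⇒ -0.508624 +0.026963 = -0.481661;  D = -0.119077+0.466710i
d^2_{1,-1}: k∈[0..1] ⇒ +0.143427 -0.002534 = +0.140892;  D = -0.116972+0.078538i
d^2_{2,-1}: single k=0 term ⇒ -0.022015;  D = -0.021805-0.003037i
Y_2^{m'}(θ=2.8712,φ=0.5023) and Σ D·Y over m':
  (-0.3885-0.1468i)·(+0.0148-0.0233i)  (+0.3501+0.6728i)·(-0.1743+0.0957i)  (-0.1191+0.4667i)·(+0.5633+0.0000i)  (-0.1170+0.0785i)·(+0.1743+0.0957i)  (-0.0218-0.0030i)·(+0.0148+0.0233i)
Y_2^-1(R⁻¹ n̂) = -0.229825+0.187955i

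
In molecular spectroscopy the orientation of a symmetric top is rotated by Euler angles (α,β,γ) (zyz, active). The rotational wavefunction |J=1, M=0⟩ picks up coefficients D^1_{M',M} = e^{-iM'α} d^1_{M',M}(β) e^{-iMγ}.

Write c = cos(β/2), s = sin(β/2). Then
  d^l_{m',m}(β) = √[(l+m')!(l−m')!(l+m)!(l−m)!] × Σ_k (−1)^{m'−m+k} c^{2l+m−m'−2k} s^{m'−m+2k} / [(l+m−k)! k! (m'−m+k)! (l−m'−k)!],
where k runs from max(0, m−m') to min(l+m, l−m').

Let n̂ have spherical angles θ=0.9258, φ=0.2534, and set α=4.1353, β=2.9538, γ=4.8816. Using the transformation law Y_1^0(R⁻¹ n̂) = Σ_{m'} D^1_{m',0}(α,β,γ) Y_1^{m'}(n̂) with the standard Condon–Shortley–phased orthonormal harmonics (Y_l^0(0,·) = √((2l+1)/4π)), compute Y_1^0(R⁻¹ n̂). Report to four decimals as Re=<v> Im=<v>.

Need the full column D^1_{m',0} for m'=−1..1 at α=4.1353, β=2.9538, γ=4.8816.
cos(β/2)=0.093758, sin(β/2)=0.995595
d^1_{-1,0}: single k=1 term ⇒ +0.132010;  D = -0.072023-0.110632i
d^1_{0,0}: k∈[0..1] ⇒ +0.008791 -0.991209 = -0.982419;  D = -0.982419+0.000000i
d^1_{1,0}: single k=0 term ⇒ -0.132010;  D = +0.072023-0.110632i
Y_1^{m'}(θ=0.9258,φ=0.2534) and Σ D·Y over m':
  (-0.0720-0.1106i)·(+0.2673-0.0692i)  (-0.9824+0.0000i)·(+0.2937+0.0000i)  (+0.0720-0.1106i)·(-0.2673-0.0692i)
Y_1^0(R⁻¹ n̂) = -0.342395+0.000000i

Re=-0.3424 Im=0.0000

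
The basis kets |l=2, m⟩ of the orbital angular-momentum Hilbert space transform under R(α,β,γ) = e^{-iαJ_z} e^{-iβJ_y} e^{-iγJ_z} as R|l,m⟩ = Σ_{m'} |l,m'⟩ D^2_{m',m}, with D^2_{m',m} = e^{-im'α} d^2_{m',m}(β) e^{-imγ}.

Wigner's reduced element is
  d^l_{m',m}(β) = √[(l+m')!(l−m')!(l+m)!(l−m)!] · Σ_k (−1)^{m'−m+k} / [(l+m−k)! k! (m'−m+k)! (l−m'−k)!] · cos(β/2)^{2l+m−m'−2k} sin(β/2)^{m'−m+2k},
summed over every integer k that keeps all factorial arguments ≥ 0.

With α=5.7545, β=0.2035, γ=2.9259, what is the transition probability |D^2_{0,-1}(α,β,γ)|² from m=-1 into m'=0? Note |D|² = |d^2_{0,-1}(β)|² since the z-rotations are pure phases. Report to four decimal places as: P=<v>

P=0.0588

First d^2_{0,-1}(β=0.2035), then the phase factors e^{-i(0)α} and e^{-i(-1)γ}:
With c≡cos(β/2)=0.994828 and s≡sin(β/2)=0.101575, N=[2·2·1·6]^{1/2}=4.898979
k∈{0,1} keeps every argument non-negative
  k=0: (−1)^1·4.8990/(2)·0.9948^3·0.1016^1 = -0.244965
  k=1: (−1)^2·4.8990/(2)·0.9948^1·0.1016^3 = +0.002554
d^2_{0,-1}(0.2035) = -0.244965 +0.002554 = -0.242411
|D^2_{0,-1}|² = |d^2_{0,-1}(β)|² = (-0.242411)² = 0.058763 (the z-rotation phases have unit modulus)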